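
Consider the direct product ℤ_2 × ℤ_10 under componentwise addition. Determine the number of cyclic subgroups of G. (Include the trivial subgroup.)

A cyclic subgroup of order d is generated by each of its φ(d) elements of order d, so the cyclic subgroups of order d number (#elements of order d)/φ(d).
Cyclic subgroups by order — order 1: 1; order 2: 3; order 5: 1; order 10: 3.
Total: 8.

8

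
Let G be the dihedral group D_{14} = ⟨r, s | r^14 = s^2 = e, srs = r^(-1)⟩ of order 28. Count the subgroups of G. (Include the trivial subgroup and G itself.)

28

|G| = 28, so by Lagrange every subgroup order divides 28. Divisors: 1, 2, 4, 7, 14, 28.
Subgroups by order — order 1: 1; order 2: 15; order 4: 7; order 7: 1; order 14: 3; order 28: 1.
Total: 1 + 15 + 7 + 1 + 3 + 1 = 28.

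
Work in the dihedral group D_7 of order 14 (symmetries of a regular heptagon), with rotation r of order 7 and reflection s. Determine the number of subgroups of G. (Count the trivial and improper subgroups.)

|G| = 14, so by Lagrange every subgroup order divides 14. Divisors: 1, 2, 7, 14.
Subgroups by order — order 1: 1; order 2: 7; order 7: 1; order 14: 1.
Total: 1 + 7 + 1 + 1 = 10.

10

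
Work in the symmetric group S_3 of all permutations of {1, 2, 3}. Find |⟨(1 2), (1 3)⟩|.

6

|⟨(1 2)⟩| = 2 and |⟨(1 3)⟩| = 2, so |H| is a multiple of lcm(2, 2) = 2 and divides |G| = 6.
Closing {(1 2), (1 3)} under the group operation gives all of G, so |H| = 6.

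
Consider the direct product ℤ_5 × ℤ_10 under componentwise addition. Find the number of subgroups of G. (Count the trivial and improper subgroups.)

16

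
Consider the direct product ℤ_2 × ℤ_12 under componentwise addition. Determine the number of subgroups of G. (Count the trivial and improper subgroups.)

16

|G| = 24, so by Lagrange every subgroup order divides 24. Divisors: 1, 2, 3, 4, 6, 8, 12, 24.
Subgroups by order — order 1: 1; order 2: 3; order 3: 1; order 4: 3; order 6: 3; order 8: 1; order 12: 3; order 24: 1.
Total: 1 + 3 + 1 + 3 + 3 + 1 + 3 + 1 = 16.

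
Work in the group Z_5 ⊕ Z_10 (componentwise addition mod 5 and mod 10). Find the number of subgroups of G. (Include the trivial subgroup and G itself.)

|G| = 50, so by Lagrange every subgroup order divides 50. Divisors: 1, 2, 5, 10, 25, 50.
Subgroups by order — order 1: 1; order 2: 1; order 5: 6; order 10: 6; order 25: 1; order 50: 1.
Total: 1 + 1 + 6 + 6 + 1 + 1 = 16.

16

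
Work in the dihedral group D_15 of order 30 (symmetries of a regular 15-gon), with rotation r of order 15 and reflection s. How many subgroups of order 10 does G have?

3

|G| = 30 and 10 | 30, so subgroups of order 10 are possible by Lagrange.
The subgroups of order 10 are: {e, r^3, r^6, r^9, r^12, rs, r^4s, r^7s, r^10s, r^13s}; {e, r^3, r^6, r^9, r^12, r^2s, r^5s, r^8s, r^11s, r^14s}; {e, r^3, r^6, r^9, r^12, s, r^3s, r^6s, r^9s, r^12s}.
So G has 3 subgroups of order 10.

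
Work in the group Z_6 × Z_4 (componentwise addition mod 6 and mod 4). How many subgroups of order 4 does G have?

3

|G| = 24 and 4 | 24, so subgroups of order 4 are possible by Lagrange.
The subgroups of order 4 are: {(0,0), (0,1), (0,2), (0,3)}; {(0,0), (0,2), (3,0), (3,2)}; {(0,0), (0,2), (3,1), (3,3)}.
So G has 3 subgroups of order 4.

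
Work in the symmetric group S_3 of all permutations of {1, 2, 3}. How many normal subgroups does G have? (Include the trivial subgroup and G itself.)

G has 6 subgroups. Checking conjugation-invariance by order — order 1: 1/1 normal; order 2: 0/3 normal; order 3: 1/1 normal; order 6: 1/1 normal.
Total normal subgroups: 3.

3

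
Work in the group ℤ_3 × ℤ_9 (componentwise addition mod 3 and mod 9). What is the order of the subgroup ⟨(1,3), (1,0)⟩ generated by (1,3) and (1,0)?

9

|⟨(1,3)⟩| = 3 and |⟨(1,0)⟩| = 3, so |H| is a multiple of lcm(3, 3) = 3 and divides |G| = 27.
Closing under the operation: H = {(0,0), (0,3), (0,6), (1,0), (1,3), (1,6), (2,0), (2,3), (2,6)}, so |H| = 9.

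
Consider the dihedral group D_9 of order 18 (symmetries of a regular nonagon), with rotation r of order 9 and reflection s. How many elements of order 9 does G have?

The elements of order 9 are: r, r^2, r^4, r^5, r^7, r^8.
That's 6.

6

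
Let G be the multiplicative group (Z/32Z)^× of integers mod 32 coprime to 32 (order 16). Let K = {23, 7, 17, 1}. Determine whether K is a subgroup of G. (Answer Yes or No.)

Yes

|K| = 4 divides |G| = 16, consistent with Lagrange.
K contains the identity, every element's inverse is in K, and K is closed under ·: it is a subgroup.
In fact K = ⟨23⟩.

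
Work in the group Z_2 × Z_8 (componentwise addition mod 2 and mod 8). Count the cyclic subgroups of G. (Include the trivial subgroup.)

8

Group the elements of G by the cyclic subgroup they generate; each cyclic subgroup of order d accounts for φ(d) elements.
Cyclic subgroups by order — order 1: 1; order 2: 3; order 4: 2; order 8: 2.
Total: 8.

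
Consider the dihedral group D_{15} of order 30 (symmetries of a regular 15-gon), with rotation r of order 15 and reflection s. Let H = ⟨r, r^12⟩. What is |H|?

|⟨r⟩| = 15 and |⟨r^12⟩| = 5, so |H| is a multiple of lcm(15, 5) = 15 and divides |G| = 30.
Closing under the operation: H = {e, r, r^2, r^3, r^4, r^5, r^6, r^7, r^8, r^9, r^10, r^11, r^12, r^13, r^14}, so |H| = 15.

15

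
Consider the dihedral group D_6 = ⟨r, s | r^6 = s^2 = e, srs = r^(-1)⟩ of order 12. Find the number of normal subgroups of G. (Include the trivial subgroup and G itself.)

7

G has 16 subgroups. Checking conjugation-invariance by order — order 1: 1/1 normal; order 2: 1/7 normal; order 3: 1/1 normal; order 4: 0/3 normal; order 6: 3/3 normal; order 12: 1/1 normal.
Total normal subgroups: 7.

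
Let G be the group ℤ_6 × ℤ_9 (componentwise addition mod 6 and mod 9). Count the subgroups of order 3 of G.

4

|G| = 54 and 3 | 54, so subgroups of order 3 are possible by Lagrange.
The subgroups of order 3 are: {(0,0), (0,3), (0,6)}; {(0,0), (2,0), (4,0)}; {(0,0), (2,3), (4,6)}; {(0,0), (2,6), (4,3)}.
So G has 4 subgroups of order 3.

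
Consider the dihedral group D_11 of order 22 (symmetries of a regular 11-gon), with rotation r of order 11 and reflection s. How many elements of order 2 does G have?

11

Enumerating element orders in G gives 11 elements of order 2.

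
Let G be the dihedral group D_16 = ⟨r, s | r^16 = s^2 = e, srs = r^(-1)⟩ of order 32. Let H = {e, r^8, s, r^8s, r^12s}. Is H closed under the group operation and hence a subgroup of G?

|H| = 5 does not divide |G| = 32, so by Lagrange H is not a subgroup.

No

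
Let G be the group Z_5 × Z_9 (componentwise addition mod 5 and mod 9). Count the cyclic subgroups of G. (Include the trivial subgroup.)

A cyclic subgroup of order d is generated by each of its φ(d) elements of order d, so the cyclic subgroups of order d number (#elements of order d)/φ(d).
Cyclic subgroups by order — order 1: 1; order 3: 1; order 5: 1; order 9: 1; order 15: 1; order 45: 1.
Total: 6.

6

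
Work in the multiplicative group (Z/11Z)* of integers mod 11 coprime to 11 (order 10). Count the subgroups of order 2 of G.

1

|G| = 10 and 2 | 10, so subgroups of order 2 are possible by Lagrange.
The subgroups of order 2 are: {1, 10}.
So G has 1 subgroup of order 2.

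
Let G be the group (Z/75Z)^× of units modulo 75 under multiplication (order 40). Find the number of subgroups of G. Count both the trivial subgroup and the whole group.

|G| = 40, so by Lagrange every subgroup order divides 40. Divisors: 1, 2, 4, 5, 8, 10, 20, 40.
Subgroups by order — order 1: 1; order 2: 3; order 4: 3; order 5: 1; order 8: 1; order 10: 3; order 20: 3; order 40: 1.
Total: 1 + 3 + 3 + 1 + 1 + 3 + 3 + 1 = 16.

16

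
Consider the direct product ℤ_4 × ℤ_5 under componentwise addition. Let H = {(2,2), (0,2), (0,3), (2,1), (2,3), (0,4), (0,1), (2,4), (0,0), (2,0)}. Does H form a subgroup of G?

Yes

|H| = 10 divides |G| = 20, consistent with Lagrange.
H contains the identity, every element's inverse is in H, and H is closed under +: it is a subgroup.
In fact H = ⟨(2,4)⟩.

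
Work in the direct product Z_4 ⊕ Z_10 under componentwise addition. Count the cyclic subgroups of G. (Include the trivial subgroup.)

Each element a generates a cyclic subgroup ⟨a⟩; distinct elements may generate the same one (a cyclic group of order d has φ(d) generators).
Cyclic subgroups by order — order 1: 1; order 2: 3; order 4: 2; order 5: 1; order 10: 3; order 20: 2.
Total: 12.

12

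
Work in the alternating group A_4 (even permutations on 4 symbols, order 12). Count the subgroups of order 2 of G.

3

|G| = 12 and 2 | 12, so subgroups of order 2 are possible by Lagrange.
The subgroups of order 2 are: {e, (1 2)(3 4)}; {e, (1 3)(2 4)}; {e, (1 4)(2 3)}.
So G has 3 subgroups of order 2.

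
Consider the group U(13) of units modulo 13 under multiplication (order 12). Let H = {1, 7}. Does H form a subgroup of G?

No

7 ∈ H but its inverse 2 ∉ H, so H is not a subgroup.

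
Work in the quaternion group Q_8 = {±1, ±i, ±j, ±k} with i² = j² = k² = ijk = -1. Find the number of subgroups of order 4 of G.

3

|G| = 8 and 4 | 8, so subgroups of order 4 are possible by Lagrange.
The subgroups of order 4 are: {1, -1, i, -i}; {1, -1, j, -j}; {1, -1, k, -k}.
So G has 3 subgroups of order 4.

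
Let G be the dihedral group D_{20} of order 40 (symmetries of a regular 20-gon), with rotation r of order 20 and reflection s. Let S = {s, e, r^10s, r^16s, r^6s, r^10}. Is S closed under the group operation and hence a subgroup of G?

No

|S| = 6 does not divide |G| = 40, so by Lagrange S is not a subgroup.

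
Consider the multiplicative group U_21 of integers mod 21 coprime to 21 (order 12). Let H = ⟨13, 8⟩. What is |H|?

4

|⟨13⟩| = 2 and |⟨8⟩| = 2, so |H| is a multiple of lcm(2, 2) = 2 and divides |G| = 12.
Closing under the operation: H = {1, 8, 13, 20}, so |H| = 4.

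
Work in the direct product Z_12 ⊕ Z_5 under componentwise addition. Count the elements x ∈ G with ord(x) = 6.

2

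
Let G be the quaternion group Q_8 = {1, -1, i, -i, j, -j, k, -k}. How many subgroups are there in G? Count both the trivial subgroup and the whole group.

6

|G| = 8, so by Lagrange every subgroup order divides 8. Divisors: 1, 2, 4, 8.
Subgroups by order — order 1: 1; order 2: 1; order 4: 3; order 8: 1.
Total: 1 + 1 + 3 + 1 = 6.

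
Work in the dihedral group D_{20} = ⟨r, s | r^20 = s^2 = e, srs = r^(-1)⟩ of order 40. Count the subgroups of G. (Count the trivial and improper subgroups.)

48

|G| = 40, so by Lagrange every subgroup order divides 40. Divisors: 1, 2, 4, 5, 8, 10, 20, 40.
Subgroups by order — order 1: 1; order 2: 21; order 4: 11; order 5: 1; order 8: 5; order 10: 5; order 20: 3; order 40: 1.
Total: 1 + 21 + 11 + 1 + 5 + 5 + 3 + 1 = 48.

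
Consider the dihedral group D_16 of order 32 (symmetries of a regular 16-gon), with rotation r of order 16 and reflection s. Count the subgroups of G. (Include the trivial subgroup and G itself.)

|G| = 32, so by Lagrange every subgroup order divides 32. Divisors: 1, 2, 4, 8, 16, 32.
Subgroups by order — order 1: 1; order 2: 17; order 4: 9; order 8: 5; order 16: 3; order 32: 1.
Total: 1 + 17 + 9 + 5 + 3 + 1 = 36.

36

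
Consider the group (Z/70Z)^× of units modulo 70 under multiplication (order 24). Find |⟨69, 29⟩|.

4

|⟨69⟩| = 2 and |⟨29⟩| = 2, so |H| is a multiple of lcm(2, 2) = 2 and divides |G| = 24.
Closing under the operation: H = {1, 29, 41, 69}, so |H| = 4.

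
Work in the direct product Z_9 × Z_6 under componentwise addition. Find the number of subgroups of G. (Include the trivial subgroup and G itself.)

20

|G| = 54, so by Lagrange every subgroup order divides 54. Divisors: 1, 2, 3, 6, 9, 18, 27, 54.
Subgroups by order — order 1: 1; order 2: 1; order 3: 4; order 6: 4; order 9: 4; order 18: 4; order 27: 1; order 54: 1.
Total: 1 + 1 + 4 + 4 + 4 + 4 + 1 + 1 = 20.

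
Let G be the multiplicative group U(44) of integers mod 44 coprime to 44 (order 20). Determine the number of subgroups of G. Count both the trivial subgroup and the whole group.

|G| = 20, so by Lagrange every subgroup order divides 20. Divisors: 1, 2, 4, 5, 10, 20.
Subgroups by order — order 1: 1; order 2: 3; order 4: 1; order 5: 1; order 10: 3; order 20: 1.
Total: 1 + 3 + 1 + 1 + 3 + 1 = 10.

10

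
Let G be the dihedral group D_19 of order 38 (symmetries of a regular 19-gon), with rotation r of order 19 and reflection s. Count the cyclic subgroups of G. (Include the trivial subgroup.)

Group the elements of G by the cyclic subgroup they generate; each cyclic subgroup of order d accounts for φ(d) elements.
Cyclic subgroups by order — order 1: 1; order 2: 19; order 19: 1.
Total: 21.

21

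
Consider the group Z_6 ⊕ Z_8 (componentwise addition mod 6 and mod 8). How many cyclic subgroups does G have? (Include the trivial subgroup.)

16

Group the elements of G by the cyclic subgroup they generate; each cyclic subgroup of order d accounts for φ(d) elements.
Cyclic subgroups by order — order 1: 1; order 2: 3; order 3: 1; order 4: 2; order 6: 3; order 8: 2; order 12: 2; order 24: 2.
Total: 16.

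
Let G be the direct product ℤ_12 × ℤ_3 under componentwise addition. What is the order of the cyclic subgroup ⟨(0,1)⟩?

3

The order of (0,1) in Z_12 × Z_3 is lcm(ord(0) in Z_12, ord(1) in Z_3).
ord(0) = 1 and ord(1) = 3, so |⟨(0,1)⟩| = lcm(1, 3) = 3.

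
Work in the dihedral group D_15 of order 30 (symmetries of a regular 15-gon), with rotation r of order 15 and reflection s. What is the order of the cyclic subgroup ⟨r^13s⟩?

2

Computing powers of r^13s: the smallest k with (r^13s)^k = e is k = 2.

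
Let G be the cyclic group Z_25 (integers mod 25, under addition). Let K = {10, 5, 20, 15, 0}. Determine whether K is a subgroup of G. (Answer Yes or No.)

|K| = 5 divides |G| = 25, consistent with Lagrange.
K contains the identity, every element's inverse is in K, and K is closed under +: it is a subgroup.
In fact K = ⟨20⟩.

Yes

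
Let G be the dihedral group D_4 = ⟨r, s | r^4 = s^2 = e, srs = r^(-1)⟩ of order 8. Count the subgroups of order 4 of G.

|G| = 8 and 4 | 8, so subgroups of order 4 are possible by Lagrange.
The subgroups of order 4 are: {e, r, r^2, r^3}; {e, r^2, s, r^2s}; {e, r^2, rs, r^3s}.
So G has 3 subgroups of order 4.

3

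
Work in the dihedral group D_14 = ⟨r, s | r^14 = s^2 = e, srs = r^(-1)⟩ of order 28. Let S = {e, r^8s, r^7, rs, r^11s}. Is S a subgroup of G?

No

|S| = 5 does not divide |G| = 28, so by Lagrange S is not a subgroup.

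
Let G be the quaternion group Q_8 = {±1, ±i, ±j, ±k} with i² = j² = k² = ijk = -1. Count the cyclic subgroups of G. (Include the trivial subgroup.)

5

A cyclic subgroup of order d is generated by each of its φ(d) elements of order d, so the cyclic subgroups of order d number (#elements of order d)/φ(d).
Cyclic subgroups by order — order 1: 1; order 2: 1; order 4: 3.
Total: 5.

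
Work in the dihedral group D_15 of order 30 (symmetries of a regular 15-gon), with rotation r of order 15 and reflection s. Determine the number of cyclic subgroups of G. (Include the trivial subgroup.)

19

Each element a generates a cyclic subgroup ⟨a⟩; distinct elements may generate the same one (a cyclic group of order d has φ(d) generators).
Cyclic subgroups by order — order 1: 1; order 2: 15; order 3: 1; order 5: 1; order 15: 1.
Total: 19.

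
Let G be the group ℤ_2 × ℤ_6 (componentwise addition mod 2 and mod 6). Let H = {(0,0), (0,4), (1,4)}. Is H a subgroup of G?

(0,4) ∈ H but its inverse (0,2) ∉ H, so H is not a subgroup.

No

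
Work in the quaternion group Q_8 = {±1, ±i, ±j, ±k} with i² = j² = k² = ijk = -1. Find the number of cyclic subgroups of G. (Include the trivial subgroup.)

A cyclic subgroup of order d is generated by each of its φ(d) elements of order d, so the cyclic subgroups of order d number (#elements of order d)/φ(d).
Cyclic subgroups by order — order 1: 1; order 2: 1; order 4: 3.
Total: 5.

5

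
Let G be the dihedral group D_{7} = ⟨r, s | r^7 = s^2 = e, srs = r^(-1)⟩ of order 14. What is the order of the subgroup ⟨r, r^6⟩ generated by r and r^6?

7

|⟨r⟩| = 7 and |⟨r^6⟩| = 7, so |H| is a multiple of lcm(7, 7) = 7 and divides |G| = 14.
Closing under the operation: H = {e, r, r^2, r^3, r^4, r^5, r^6}, so |H| = 7.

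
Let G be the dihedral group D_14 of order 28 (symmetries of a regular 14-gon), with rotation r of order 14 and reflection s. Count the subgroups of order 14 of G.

|G| = 28 and 14 | 28, so subgroups of order 14 are possible by Lagrange.
The subgroups of order 14 are: {e, r, r^2, r^3, r^4, r^5, r^6, r^7, r^8, r^9, r^10, r^11, r^12, r^13}; {e, r^2, r^4, r^6, r^8, r^10, r^12, s, r^2s, r^4s, r^6s, r^8s, r^10s, r^12s}; {e, r^2, r^4, r^6, r^8, r^10, r^12, rs, r^3s, r^5s, r^7s, r^9s, r^11s, r^13s}.
So G has 3 subgroups of order 14.

3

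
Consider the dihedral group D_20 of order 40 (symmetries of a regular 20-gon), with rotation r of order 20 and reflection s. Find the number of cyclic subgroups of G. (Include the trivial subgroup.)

A cyclic subgroup of order d is generated by each of its φ(d) elements of order d, so the cyclic subgroups of order d number (#elements of order d)/φ(d).
Cyclic subgroups by order — order 1: 1; order 2: 21; order 4: 1; order 5: 1; order 10: 1; order 20: 1.
Total: 26.

26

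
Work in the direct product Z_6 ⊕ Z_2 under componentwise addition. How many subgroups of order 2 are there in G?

3

|G| = 12 and 2 | 12, so subgroups of order 2 are possible by Lagrange.
The subgroups of order 2 are: {(0,0), (0,1)}; {(0,0), (3,0)}; {(0,0), (3,1)}.
So G has 3 subgroups of order 2.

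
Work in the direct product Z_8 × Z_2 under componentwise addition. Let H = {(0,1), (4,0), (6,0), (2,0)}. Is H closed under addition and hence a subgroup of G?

The identity (0,0) ∉ H, so H is not a subgroup.

No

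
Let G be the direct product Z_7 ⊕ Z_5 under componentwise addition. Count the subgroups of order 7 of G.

1

|G| = 35 and 7 | 35, so subgroups of order 7 are possible by Lagrange.
The subgroups of order 7 are: {(0,0), (1,0), (2,0), (3,0), (4,0), (5,0), (6,0)}.
So G has 1 subgroup of order 7.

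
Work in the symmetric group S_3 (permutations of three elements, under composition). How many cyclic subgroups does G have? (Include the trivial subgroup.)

5

Group the elements of G by the cyclic subgroup they generate; each cyclic subgroup of order d accounts for φ(d) elements.
Cyclic subgroups by order — order 1: 1; order 2: 3; order 3: 1.
Total: 5.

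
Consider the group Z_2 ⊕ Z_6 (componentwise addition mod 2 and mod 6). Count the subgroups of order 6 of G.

|G| = 12 and 6 | 12, so subgroups of order 6 are possible by Lagrange.
The subgroups of order 6 are: {(0,0), (0,1), (0,2), (0,3), (0,4), (0,5)}; {(0,0), (0,2), (0,4), (1,0), (1,2), (1,4)}; {(0,0), (0,2), (0,4), (1,1), (1,3), (1,5)}.
So G has 3 subgroups of order 6.

3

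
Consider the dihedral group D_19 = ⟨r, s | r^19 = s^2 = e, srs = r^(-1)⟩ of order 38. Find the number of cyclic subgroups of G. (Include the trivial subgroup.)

A cyclic subgroup of order d is generated by each of its φ(d) elements of order d, so the cyclic subgroups of order d number (#elements of order d)/φ(d).
Cyclic subgroups by order — order 1: 1; order 2: 19; order 19: 1.
Total: 21.

21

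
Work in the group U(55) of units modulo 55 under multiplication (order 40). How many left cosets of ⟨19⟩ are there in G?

4

|⟨19⟩| = 10 and |G| = 40.
By Lagrange, [G : H] = |G|/|H| = 40/10 = 4.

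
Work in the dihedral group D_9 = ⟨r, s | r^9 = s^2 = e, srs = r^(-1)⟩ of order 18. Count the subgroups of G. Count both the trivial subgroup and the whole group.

|G| = 18, so by Lagrange every subgroup order divides 18. Divisors: 1, 2, 3, 6, 9, 18.
Subgroups by order — order 1: 1; order 2: 9; order 3: 1; order 6: 3; order 9: 1; order 18: 1.
Total: 1 + 9 + 1 + 3 + 1 + 1 = 16.

16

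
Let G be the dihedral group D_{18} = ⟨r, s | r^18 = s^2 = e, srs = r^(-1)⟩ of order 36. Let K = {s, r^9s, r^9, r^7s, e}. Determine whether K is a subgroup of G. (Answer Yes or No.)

|K| = 5 does not divide |G| = 36, so by Lagrange K is not a subgroup.

No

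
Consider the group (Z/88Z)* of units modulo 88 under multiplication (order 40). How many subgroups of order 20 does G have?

7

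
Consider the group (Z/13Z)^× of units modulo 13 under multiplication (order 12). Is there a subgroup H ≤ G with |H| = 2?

Yes

2 | 12. A subgroup of order 2 is {1, 12}.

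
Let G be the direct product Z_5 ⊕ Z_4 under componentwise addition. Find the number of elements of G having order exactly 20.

8

An element (a,b) has order lcm(ord(a), ord(b)); count pairs with lcm equal to 20.
Enumerating gives 8 such elements.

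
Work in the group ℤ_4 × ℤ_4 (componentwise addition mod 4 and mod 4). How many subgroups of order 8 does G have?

|G| = 16 and 8 | 16, so subgroups of order 8 are possible by Lagrange.
The subgroups of order 8 are: {(0,0), (0,1), (0,2), (0,3), (2,0), (2,1), (2,2), (2,3)}; {(0,0), (0,2), (1,0), (1,2), (2,0), (2,2), (3,0), (3,2)}; {(0,0), (0,2), (1,1), (1,3), (2,0), (2,2), (3,1), (3,3)}.
So G has 3 subgroups of order 8.

3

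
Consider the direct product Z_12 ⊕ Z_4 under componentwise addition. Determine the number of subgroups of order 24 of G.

3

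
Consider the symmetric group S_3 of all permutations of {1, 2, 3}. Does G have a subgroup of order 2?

2 | 6. A subgroup of order 2 is {e, (1 2)}.

Yes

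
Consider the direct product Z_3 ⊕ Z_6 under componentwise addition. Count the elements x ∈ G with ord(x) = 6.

8

An element (a,b) has order lcm(ord(a), ord(b)); count pairs with lcm equal to 6.
Enumerating gives 8 such elements.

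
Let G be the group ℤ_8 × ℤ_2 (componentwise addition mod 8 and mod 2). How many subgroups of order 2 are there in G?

|G| = 16 and 2 | 16, so subgroups of order 2 are possible by Lagrange.
The subgroups of order 2 are: {(0,0), (0,1)}; {(0,0), (4,0)}; {(0,0), (4,1)}.
So G has 3 subgroups of order 2.

3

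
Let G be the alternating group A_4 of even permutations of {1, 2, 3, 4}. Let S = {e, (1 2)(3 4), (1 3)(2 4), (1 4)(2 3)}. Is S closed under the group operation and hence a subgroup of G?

|S| = 4 divides |G| = 12, consistent with Lagrange.
S contains the identity, every element's inverse is in S, and S is closed under ∘: it is a subgroup.

Yes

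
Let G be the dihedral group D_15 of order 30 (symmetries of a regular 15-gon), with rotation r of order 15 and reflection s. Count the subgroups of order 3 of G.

1

|G| = 30 and 3 | 30, so subgroups of order 3 are possible by Lagrange.
The subgroups of order 3 are: {e, r^5, r^10}.
So G has 1 subgroup of order 3.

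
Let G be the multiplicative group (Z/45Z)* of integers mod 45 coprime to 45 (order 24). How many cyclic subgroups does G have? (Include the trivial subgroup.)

Group the elements of G by the cyclic subgroup they generate; each cyclic subgroup of order d accounts for φ(d) elements.
Cyclic subgroups by order — order 1: 1; order 2: 3; order 3: 1; order 4: 2; order 6: 3; order 12: 2.
Total: 12.

12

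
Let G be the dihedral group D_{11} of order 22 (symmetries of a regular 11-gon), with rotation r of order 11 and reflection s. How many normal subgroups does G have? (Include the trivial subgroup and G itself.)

G has 14 subgroups. Checking conjugation-invariance by order — order 1: 1/1 normal; order 2: 0/11 normal; order 11: 1/1 normal; order 22: 1/1 normal.
Total normal subgroups: 3.

3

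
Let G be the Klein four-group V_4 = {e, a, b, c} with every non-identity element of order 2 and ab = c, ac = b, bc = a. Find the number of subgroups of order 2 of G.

3

|G| = 4 and 2 | 4, so subgroups of order 2 are possible by Lagrange.
The subgroups of order 2 are: {e, a}; {e, b}; {e, c}.
So G has 3 subgroups of order 2.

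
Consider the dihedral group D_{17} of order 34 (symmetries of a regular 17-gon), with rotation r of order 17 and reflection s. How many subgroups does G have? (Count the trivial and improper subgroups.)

20

|G| = 34, so by Lagrange every subgroup order divides 34. Divisors: 1, 2, 17, 34.
Subgroups by order — order 1: 1; order 2: 17; order 17: 1; order 34: 1.
Total: 1 + 17 + 1 + 1 = 20.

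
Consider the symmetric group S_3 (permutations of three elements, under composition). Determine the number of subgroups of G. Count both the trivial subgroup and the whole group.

|G| = 6, so by Lagrange every subgroup order divides 6. Divisors: 1, 2, 3, 6.
Subgroups by order — order 1: 1; order 2: 3; order 3: 1; order 6: 1.
Total: 1 + 3 + 1 + 1 = 6.

6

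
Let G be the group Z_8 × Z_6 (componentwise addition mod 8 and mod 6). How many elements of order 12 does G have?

An element (a,b) has order lcm(ord(a), ord(b)); count pairs with lcm equal to 12.
Enumerating gives 8 such elements.

8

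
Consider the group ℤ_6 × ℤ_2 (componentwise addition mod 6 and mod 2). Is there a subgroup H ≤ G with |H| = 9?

9 does not divide |G| = 12, so by Lagrange no subgroup of order 9 exists.

No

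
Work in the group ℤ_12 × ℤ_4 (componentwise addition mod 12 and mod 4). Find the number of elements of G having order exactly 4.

12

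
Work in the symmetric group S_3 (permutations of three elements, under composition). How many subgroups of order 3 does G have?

|G| = 6 and 3 | 6, so subgroups of order 3 are possible by Lagrange.
The subgroups of order 3 are: {e, (1 2 3), (1 3 2)}.
So G has 1 subgroup of order 3.

1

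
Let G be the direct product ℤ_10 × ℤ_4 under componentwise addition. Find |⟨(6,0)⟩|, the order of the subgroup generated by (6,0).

The order of (6,0) in Z_10 × Z_4 is lcm(ord(6) in Z_10, ord(0) in Z_4).
ord(6) = 5 and ord(0) = 1, so |⟨(6,0)⟩| = lcm(5, 1) = 5.

5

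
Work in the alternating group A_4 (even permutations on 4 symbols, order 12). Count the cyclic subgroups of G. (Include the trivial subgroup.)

Group the elements of G by the cyclic subgroup they generate; each cyclic subgroup of order d accounts for φ(d) elements.
Cyclic subgroups by order — order 1: 1; order 2: 3; order 3: 4.
Total: 8.

8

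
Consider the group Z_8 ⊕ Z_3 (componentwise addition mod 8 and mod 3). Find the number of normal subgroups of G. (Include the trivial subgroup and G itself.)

8

G is abelian, so every subgroup is normal.
G has 8 subgroups in total, hence 8 normal subgroups.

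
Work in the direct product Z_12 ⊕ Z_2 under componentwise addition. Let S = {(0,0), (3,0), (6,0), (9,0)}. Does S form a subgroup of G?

|S| = 4 divides |G| = 24, consistent with Lagrange.
S contains the identity, every element's inverse is in S, and S is closed under +: it is a subgroup.
In fact S = ⟨(9,0)⟩.

Yes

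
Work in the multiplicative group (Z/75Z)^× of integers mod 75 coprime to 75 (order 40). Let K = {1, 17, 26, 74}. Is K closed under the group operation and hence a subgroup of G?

No

17 ∈ K but its inverse 53 ∉ K, so K is not a subgroup.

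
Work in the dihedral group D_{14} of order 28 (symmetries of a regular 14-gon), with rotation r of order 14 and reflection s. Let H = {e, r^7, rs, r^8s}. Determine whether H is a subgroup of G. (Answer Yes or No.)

Yes

|H| = 4 divides |G| = 28, consistent with Lagrange.
H contains the identity, every element's inverse is in H, and H is closed under ·: it is a subgroup.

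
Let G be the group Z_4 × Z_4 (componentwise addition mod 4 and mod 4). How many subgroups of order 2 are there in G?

|G| = 16 and 2 | 16, so subgroups of order 2 are possible by Lagrange.
The subgroups of order 2 are: {(0,0), (0,2)}; {(0,0), (2,0)}; {(0,0), (2,2)}.
So G has 3 subgroups of order 2.

3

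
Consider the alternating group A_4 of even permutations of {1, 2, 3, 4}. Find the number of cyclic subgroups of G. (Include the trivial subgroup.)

Each element a generates a cyclic subgroup ⟨a⟩; distinct elements may generate the same one (a cyclic group of order d has φ(d) generators).
Cyclic subgroups by order — order 1: 1; order 2: 3; order 3: 4.
Total: 8.

8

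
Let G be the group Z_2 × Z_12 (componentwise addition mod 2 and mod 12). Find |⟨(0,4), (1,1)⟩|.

12

|⟨(0,4)⟩| = 3 and |⟨(1,1)⟩| = 12, so |H| is a multiple of lcm(3, 12) = 12 and divides |G| = 24.
Closing under the operation: H = {(0,0), (0,2), (0,4), (0,6), (0,8), (0,10), (1,1), (1,3), (1,5), (1,7), (1,9), (1,11)}, so |H| = 12.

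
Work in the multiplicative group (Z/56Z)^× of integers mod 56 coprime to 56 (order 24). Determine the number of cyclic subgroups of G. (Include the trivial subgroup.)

Group the elements of G by the cyclic subgroup they generate; each cyclic subgroup of order d accounts for φ(d) elements.
Cyclic subgroups by order — order 1: 1; order 2: 7; order 3: 1; order 6: 7.
Total: 16.

16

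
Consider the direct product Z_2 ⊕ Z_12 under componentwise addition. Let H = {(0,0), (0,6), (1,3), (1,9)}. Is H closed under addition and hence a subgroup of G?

|H| = 4 divides |G| = 24, consistent with Lagrange.
H contains the identity, every element's inverse is in H, and H is closed under +: it is a subgroup.
In fact H = ⟨(1,9)⟩.

Yes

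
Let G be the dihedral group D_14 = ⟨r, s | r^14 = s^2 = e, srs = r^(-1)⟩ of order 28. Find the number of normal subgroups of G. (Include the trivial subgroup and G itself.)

7

G has 28 subgroups. Checking conjugation-invariance by order — order 1: 1/1 normal; order 2: 1/15 normal; order 4: 0/7 normal; order 7: 1/1 normal; order 14: 3/3 normal; order 28: 1/1 normal.
Total normal subgroups: 7.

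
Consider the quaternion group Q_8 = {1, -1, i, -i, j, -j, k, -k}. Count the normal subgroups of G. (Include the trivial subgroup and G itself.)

G has 6 subgroups. Checking conjugation-invariance by order — order 1: 1/1 normal; order 2: 1/1 normal; order 4: 3/3 normal; order 8: 1/1 normal.
Total normal subgroups: 6.

6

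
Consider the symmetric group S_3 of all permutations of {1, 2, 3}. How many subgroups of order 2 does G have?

3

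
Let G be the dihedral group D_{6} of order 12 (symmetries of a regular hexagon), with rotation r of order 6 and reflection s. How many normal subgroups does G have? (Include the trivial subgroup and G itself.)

G has 16 subgroups. Checking conjugation-invariance by order — order 1: 1/1 normal; order 2: 1/7 normal; order 3: 1/1 normal; order 4: 0/3 normal; order 6: 3/3 normal; order 12: 1/1 normal.
Total normal subgroups: 7.

7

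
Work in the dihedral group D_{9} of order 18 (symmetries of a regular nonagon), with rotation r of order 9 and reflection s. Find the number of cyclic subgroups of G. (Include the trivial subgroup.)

12

Group the elements of G by the cyclic subgroup they generate; each cyclic subgroup of order d accounts for φ(d) elements.
Cyclic subgroups by order — order 1: 1; order 2: 9; order 3: 1; order 9: 1.
Total: 12.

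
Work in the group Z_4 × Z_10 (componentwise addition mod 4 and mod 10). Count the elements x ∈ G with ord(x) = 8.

0

An element (a,b) has order lcm(ord(a), ord(b)); count pairs with lcm equal to 8.
Enumerating gives 0 such elements.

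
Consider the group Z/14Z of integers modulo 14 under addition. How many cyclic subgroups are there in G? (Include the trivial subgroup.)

4

Group the elements of G by the cyclic subgroup they generate; each cyclic subgroup of order d accounts for φ(d) elements.
Cyclic subgroups by order — order 1: 1; order 2: 1; order 7: 1; order 14: 1.
Total: 4.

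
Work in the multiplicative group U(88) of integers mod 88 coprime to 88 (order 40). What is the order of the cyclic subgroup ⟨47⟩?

Compute successive powers of 47 mod 88: 47, 9, 71, 81, 23, 25, 31, 49, …; 47^10 ≡ 1 (mod 88).
So |⟨47⟩| = 10.

10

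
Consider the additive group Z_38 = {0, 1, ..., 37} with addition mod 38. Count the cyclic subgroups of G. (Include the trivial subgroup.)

4

Each element a generates a cyclic subgroup ⟨a⟩; distinct elements may generate the same one (a cyclic group of order d has φ(d) generators).
Cyclic subgroups by order — order 1: 1; order 2: 1; order 19: 1; order 38: 1.
Total: 4.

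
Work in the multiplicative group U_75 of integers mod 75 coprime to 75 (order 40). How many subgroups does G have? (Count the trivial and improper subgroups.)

16

|G| = 40, so by Lagrange every subgroup order divides 40. Divisors: 1, 2, 4, 5, 8, 10, 20, 40.
Subgroups by order — order 1: 1; order 2: 3; order 4: 3; order 5: 1; order 8: 1; order 10: 3; order 20: 3; order 40: 1.
Total: 1 + 3 + 3 + 1 + 1 + 3 + 3 + 1 = 16.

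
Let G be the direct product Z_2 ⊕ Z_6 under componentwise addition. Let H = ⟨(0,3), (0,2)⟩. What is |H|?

6

|⟨(0,3)⟩| = 2 and |⟨(0,2)⟩| = 3, so |H| is a multiple of lcm(2, 3) = 6 and divides |G| = 12.
Closing under the operation: H = {(0,0), (0,1), (0,2), (0,3), (0,4), (0,5)}, so |H| = 6.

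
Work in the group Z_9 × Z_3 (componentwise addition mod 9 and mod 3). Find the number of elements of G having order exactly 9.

An element (a,b) has order lcm(ord(a), ord(b)); count pairs with lcm equal to 9.
Enumerating gives 18 such elements.

18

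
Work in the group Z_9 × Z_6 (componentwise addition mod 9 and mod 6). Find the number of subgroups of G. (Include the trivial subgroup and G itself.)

|G| = 54, so by Lagrange every subgroup order divides 54. Divisors: 1, 2, 3, 6, 9, 18, 27, 54.
Subgroups by order — order 1: 1; order 2: 1; order 3: 4; order 6: 4; order 9: 4; order 18: 4; order 27: 1; order 54: 1.
Total: 1 + 1 + 4 + 4 + 4 + 4 + 1 + 1 = 20.

20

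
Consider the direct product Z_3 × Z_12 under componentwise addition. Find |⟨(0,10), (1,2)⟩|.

18

|⟨(0,10)⟩| = 6 and |⟨(1,2)⟩| = 6, so |H| is a multiple of lcm(6, 6) = 6 and divides |G| = 36.
Closing under the operation: H = {(0,0), (0,2), (0,4), (0,6), (0,8), (0,10), (1,0), (1,2), (1,4), (1,6), (1,8), (1,10), (2,0), (2,2), (2,4), (2,6), (2,8), (2,10)}, so |H| = 18.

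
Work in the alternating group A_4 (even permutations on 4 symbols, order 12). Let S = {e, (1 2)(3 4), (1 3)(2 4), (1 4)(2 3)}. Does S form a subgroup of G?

Yes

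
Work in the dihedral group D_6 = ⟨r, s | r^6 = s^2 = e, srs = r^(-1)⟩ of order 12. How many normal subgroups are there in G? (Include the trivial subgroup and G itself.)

7

G has 16 subgroups. Checking conjugation-invariance by order — order 1: 1/1 normal; order 2: 1/7 normal; order 3: 1/1 normal; order 4: 0/3 normal; order 6: 3/3 normal; order 12: 1/1 normal.
Total normal subgroups: 7.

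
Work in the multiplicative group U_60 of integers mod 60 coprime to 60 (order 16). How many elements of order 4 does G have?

The elements of order 4 are: 7, 13, 17, 23, 37, 43, 47, 53.
That's 8.

8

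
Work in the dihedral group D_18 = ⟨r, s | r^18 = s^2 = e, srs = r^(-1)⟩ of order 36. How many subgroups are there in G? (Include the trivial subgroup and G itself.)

45

|G| = 36, so by Lagrange every subgroup order divides 36. Divisors: 1, 2, 3, 4, 6, 9, 12, 18, 36.
Subgroups by order — order 1: 1; order 2: 19; order 3: 1; order 4: 9; order 6: 7; order 9: 1; order 12: 3; order 18: 3; order 36: 1.
Total: 1 + 19 + 1 + 9 + 7 + 1 + 3 + 3 + 1 = 45.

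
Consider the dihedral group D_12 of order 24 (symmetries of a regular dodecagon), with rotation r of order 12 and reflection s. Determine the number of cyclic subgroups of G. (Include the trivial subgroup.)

Group the elements of G by the cyclic subgroup they generate; each cyclic subgroup of order d accounts for φ(d) elements.
Cyclic subgroups by order — order 1: 1; order 2: 13; order 3: 1; order 4: 1; order 6: 1; order 12: 1.
Total: 18.

18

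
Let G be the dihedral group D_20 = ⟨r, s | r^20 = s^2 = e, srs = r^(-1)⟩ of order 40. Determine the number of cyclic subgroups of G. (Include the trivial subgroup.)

26

Group the elements of G by the cyclic subgroup they generate; each cyclic subgroup of order d accounts for φ(d) elements.
Cyclic subgroups by order — order 1: 1; order 2: 21; order 4: 1; order 5: 1; order 10: 1; order 20: 1.
Total: 26.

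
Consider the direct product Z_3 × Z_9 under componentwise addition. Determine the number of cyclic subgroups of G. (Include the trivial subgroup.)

8

A cyclic subgroup of order d is generated by each of its φ(d) elements of order d, so the cyclic subgroups of order d number (#elements of order d)/φ(d).
Cyclic subgroups by order — order 1: 1; order 3: 4; order 9: 3.
Total: 8.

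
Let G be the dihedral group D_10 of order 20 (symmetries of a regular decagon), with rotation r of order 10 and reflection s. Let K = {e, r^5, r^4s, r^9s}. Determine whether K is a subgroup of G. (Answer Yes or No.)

Yes

|K| = 4 divides |G| = 20, consistent with Lagrange.
K contains the identity, every element's inverse is in K, and K is closed under ·: it is a subgroup.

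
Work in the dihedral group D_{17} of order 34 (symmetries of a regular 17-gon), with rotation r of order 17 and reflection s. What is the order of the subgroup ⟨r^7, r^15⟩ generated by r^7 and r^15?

17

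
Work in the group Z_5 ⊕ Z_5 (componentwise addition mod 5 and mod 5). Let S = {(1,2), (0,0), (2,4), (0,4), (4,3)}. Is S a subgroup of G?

No

(2,4) ∈ S but its inverse (3,1) ∉ S, so S is not a subgroup.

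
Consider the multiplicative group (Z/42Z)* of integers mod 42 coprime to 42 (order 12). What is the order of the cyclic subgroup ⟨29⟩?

2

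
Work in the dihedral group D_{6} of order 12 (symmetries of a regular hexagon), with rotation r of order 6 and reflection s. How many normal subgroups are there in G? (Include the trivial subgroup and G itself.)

G has 16 subgroups. Checking conjugation-invariance by order — order 1: 1/1 normal; order 2: 1/7 normal; order 3: 1/1 normal; order 4: 0/3 normal; order 6: 3/3 normal; order 12: 1/1 normal.
Total normal subgroups: 7.

7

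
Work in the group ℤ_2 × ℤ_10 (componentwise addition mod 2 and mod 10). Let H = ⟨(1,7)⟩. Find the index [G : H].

2

|⟨(1,7)⟩| = 10 and |G| = 20.
By Lagrange, [G : H] = |G|/|H| = 20/10 = 2.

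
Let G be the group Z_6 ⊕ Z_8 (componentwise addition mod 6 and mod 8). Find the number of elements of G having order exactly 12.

An element (a,b) has order lcm(ord(a), ord(b)); count pairs with lcm equal to 12.
Enumerating gives 8 such elements.

8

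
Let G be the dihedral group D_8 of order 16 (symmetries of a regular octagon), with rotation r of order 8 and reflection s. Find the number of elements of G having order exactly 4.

The elements of order 4 are: r^2, r^6.
That's 2.

2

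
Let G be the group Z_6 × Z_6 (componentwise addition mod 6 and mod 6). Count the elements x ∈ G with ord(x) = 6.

An element (a,b) has order lcm(ord(a), ord(b)); count pairs with lcm equal to 6.
Enumerating gives 24 such elements.

24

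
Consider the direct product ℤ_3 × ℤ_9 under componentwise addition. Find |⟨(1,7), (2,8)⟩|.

|⟨(1,7)⟩| = 9 and |⟨(2,8)⟩| = 9, so |H| is a multiple of lcm(9, 9) = 9 and divides |G| = 27.
Closing under the operation: H = {(0,0), (0,3), (0,6), (1,1), (1,4), (1,7), (2,2), (2,5), (2,8)}, so |H| = 9.

9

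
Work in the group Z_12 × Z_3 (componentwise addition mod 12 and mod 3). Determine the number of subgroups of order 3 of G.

4

|G| = 36 and 3 | 36, so subgroups of order 3 are possible by Lagrange.
The subgroups of order 3 are: {(0,0), (0,1), (0,2)}; {(0,0), (4,0), (8,0)}; {(0,0), (4,1), (8,2)}; {(0,0), (4,2), (8,1)}.
So G has 4 subgroups of order 3.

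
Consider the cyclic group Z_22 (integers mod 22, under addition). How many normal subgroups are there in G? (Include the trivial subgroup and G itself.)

4

G is abelian, so every subgroup is normal.
G has 4 subgroups in total, hence 4 normal subgroups.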